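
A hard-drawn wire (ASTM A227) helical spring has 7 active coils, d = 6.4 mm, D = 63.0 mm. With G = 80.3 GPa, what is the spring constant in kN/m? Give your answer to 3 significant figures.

9.62 kN/m

k = Gd⁴/(8D³N_a) = (80.3×10³ × 6.4⁴) / (8 × 63.0³ × 7)
  = 1.34721e+08 / 1.40026e+07 = 9.6211 N/mm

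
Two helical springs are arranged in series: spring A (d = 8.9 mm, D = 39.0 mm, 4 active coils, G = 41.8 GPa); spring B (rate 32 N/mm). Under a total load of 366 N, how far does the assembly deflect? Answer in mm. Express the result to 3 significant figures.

k_A = Gd⁴/(8D³N_a) = (41.8×10³)(8.9⁴)/(8·39.0³·4) = 138.16 N/mm
Series: 1/k_eq = 1/138.16 + 1/32 = 0.038488; k_eq = 25.982 N/mm
δ = F/k_eq = 366/25.982 = 14.087 mm

14.1 mm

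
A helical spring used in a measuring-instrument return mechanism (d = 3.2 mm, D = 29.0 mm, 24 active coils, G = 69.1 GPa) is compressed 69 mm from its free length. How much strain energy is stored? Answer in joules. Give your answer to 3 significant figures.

k = Gd⁴/(8D³N_a) = (69.1×10³)(3.2⁴)/(8·29.0³·24) = 1.5473 N/mm
U = ½kδ² = 0.5 × 1.5473 × 69² = 3683.4 N·mm = 3.6834 J

3.68 J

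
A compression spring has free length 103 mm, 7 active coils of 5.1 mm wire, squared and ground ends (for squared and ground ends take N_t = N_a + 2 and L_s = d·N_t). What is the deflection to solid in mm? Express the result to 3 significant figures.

N_t = 9; L_s = 5.1·9 = 45.9 mm
δ_solid = L₀ − L_s = 103 − 45.9 = 57.1 mm

57.1 mm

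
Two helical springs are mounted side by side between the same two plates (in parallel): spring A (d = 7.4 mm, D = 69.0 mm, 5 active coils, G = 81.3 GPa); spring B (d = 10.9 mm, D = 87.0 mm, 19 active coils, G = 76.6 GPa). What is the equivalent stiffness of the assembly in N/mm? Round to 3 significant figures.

29.4 N/mm

k_A = Gd⁴/(8D³N_a) = (81.3×10³)(7.4⁴)/(8·69.0³·5) = 18.553 N/mm
k_B = Gd⁴/(8D³N_a) = (76.6×10³)(10.9⁴)/(8·87.0³·19) = 10.803 N/mm
Parallel: k_eq = 18.553 + 10.803 = 29.356 N/mm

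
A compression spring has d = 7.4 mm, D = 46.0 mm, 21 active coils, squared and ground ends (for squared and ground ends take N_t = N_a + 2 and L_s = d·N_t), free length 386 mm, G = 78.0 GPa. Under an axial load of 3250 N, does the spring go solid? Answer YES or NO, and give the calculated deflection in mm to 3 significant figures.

YES, δ = 227 mm

k = Gd⁴/(8D³N_a) = (78.0×10³)(7.4⁴)/(8·46.0³·21) = 14.303 N/mm
N_t = 23; L_s = 7.4·23 = 170.2 mm; δ_solid = L₀ − L_s = 386 − 170.2 = 215.8 mm
δ = F/k = 3250/14.303 = 227.22 mm
δ ≥ δ_solid → spring goes solid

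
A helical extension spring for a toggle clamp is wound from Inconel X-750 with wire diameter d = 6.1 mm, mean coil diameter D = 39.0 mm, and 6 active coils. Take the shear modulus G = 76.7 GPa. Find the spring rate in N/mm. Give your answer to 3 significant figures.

k = Gd⁴/(8D³N_a) = (76.7×10³ × 6.1⁴) / (8 × 39.0³ × 6)
  = 1.06198e+08 / 2.84731e+06 = 37.297 N/mm

37.3 N/mm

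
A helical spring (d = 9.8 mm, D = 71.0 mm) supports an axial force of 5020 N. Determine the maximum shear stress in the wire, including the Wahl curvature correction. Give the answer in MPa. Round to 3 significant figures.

Spring index C = D/d = 71.0/9.8 = 7.2449
K_W = (4C−1)/(4C−4) + 0.615/C = 27.980/24.980 + 0.0849 = 1.2050
τ₀ = 8FD/(πd³) = 8·5020·71.0/(π·9.8³) = 2.85136e+06/2956.8 = 964.33 MPa
τ_max = K·τ₀ = 1.2050 × 964.33 = 1162 MPa

1160 MPa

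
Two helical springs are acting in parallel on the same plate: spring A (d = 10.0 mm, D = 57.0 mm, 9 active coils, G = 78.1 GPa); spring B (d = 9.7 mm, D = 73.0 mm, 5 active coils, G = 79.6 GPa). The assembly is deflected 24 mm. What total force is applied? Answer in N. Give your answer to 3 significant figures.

2490 N

k_A = Gd⁴/(8D³N_a) = (78.1×10³)(10.0⁴)/(8·57.0³·9) = 58.573 N/mm
k_B = Gd⁴/(8D³N_a) = (79.6×10³)(9.7⁴)/(8·73.0³·5) = 45.287 N/mm
Parallel: k_eq = 58.573 + 45.287 = 103.86 N/mm
F = k_eq·δ = 103.86·24 = 2492.6 N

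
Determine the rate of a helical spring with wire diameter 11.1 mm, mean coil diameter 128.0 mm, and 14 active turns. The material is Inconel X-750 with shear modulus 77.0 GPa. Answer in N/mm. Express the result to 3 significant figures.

4.98 N/mm

k = Gd⁴/(8D³N_a) = (77.0×10³ × 11.1⁴) / (8 × 128.0³ × 14)
  = 1.16891e+09 / 2.34881e+08 = 4.9766 N/mm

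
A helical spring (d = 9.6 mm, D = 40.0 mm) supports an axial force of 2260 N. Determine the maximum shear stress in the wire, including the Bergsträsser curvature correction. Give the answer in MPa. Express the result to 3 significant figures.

Spring index C = D/d = 40.0/9.6 = 4.1667
K_B = (4C+2)/(4C−3) = 18.667/13.667 = 1.3659
τ₀ = 8FD/(πd³) = 8·2260·40.0/(π·9.6³) = 723200/2779.5 = 260.19 MPa
τ_max = K·τ₀ = 1.3659 × 260.19 = 355.38 MPa

355 MPa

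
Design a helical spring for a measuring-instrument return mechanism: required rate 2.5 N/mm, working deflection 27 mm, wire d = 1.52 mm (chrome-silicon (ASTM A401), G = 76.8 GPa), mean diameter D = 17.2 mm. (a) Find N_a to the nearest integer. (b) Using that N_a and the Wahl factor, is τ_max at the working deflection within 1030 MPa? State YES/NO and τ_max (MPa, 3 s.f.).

(a) 4 coils; (b) YES, τ_max = 956 MPa

N_a = Gd⁴/(8D³k) = (76.8×10³)(1.52⁴)/(8·17.2³·2.5) = 4.028 → N_a = 4
Actual rate k = Gd⁴/(8D³·4) = 2.5177 N/mm
Working load F = kδ = 2.5177·27 = 67.977 N
C = 17.2/1.52 = 11.3158; K_W = (4C−1)/(4C−4)+0.615/C = 1.1271
τ_max = K_W·8FD/(πd³) = 1.1271·847.82 = 955.53 MPa
τ_max ≤ 1030 MPa → acceptable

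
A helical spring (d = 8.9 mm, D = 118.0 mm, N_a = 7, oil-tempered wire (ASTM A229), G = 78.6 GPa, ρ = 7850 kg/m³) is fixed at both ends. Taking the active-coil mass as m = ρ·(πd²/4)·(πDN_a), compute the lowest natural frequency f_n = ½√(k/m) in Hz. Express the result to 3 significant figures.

32.5 Hz

k = Gd⁴/(8D³N_a) = (78.6×10³)(8.9⁴)/(8·118.0³·7) = 5.3598 N/mm = 5359.8 N/m
Wire length L = πDN_a = π·118.0·7 = 2595 mm
m = ρ·(πd²/4)·L = 7850 × 62.211×10⁻⁶ m² × 2.595 m = 1.2673 kg
f_n = ½√(k/m) = 0.5·√(5359.8/1.2673) = 0.5·√(4229.4) = 32.517 Hz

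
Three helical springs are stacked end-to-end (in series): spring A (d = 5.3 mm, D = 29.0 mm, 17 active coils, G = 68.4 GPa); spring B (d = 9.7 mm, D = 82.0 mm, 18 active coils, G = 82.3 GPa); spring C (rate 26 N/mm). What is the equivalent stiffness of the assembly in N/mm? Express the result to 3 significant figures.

k_A = Gd⁴/(8D³N_a) = (68.4×10³)(5.3⁴)/(8·29.0³·17) = 16.271 N/mm
k_B = Gd⁴/(8D³N_a) = (82.3×10³)(9.7⁴)/(8·82.0³·18) = 9.1766 N/mm
Series: 1/k_eq = 1/16.271 + 1/9.1766 + 1/26 = 0.20889; k_eq = 4.7872 N/mm

4.79 N/mm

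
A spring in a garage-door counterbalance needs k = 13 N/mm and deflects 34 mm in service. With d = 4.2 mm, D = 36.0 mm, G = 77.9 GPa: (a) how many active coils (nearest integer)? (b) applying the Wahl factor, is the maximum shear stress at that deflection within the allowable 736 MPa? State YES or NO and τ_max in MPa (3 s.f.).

(a) 5 coils; (b) YES, τ_max = 640 MPa

N_a = Gd⁴/(8D³k) = (77.9×10³)(4.2⁴)/(8·36.0³·13) = 4.996 → N_a = 5
Actual rate k = Gd⁴/(8D³·5) = 12.989 N/mm
Working load F = kδ = 12.989·34 = 441.62 N
C = 36.0/4.2 = 8.5714; K_W = (4C−1)/(4C−4)+0.615/C = 1.1708
τ_max = K_W·8FD/(πd³) = 1.1708·546.44 = 639.77 MPa
τ_max ≤ 736 MPa → acceptable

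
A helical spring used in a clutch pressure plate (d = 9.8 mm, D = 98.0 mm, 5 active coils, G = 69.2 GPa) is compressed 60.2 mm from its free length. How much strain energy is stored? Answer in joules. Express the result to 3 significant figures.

30.7 J

k = Gd⁴/(8D³N_a) = (69.2×10³)(9.8⁴)/(8·98.0³·5) = 16.954 N/mm
U = ½kδ² = 0.5 × 16.954 × 60.2² = 30721 N·mm = 30.721 J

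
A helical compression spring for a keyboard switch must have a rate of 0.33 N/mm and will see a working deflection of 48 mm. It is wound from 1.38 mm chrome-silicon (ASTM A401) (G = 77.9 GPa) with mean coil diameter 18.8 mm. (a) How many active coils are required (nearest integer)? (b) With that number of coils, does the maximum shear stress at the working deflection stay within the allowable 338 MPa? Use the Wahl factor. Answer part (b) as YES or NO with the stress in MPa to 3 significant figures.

N_a = Gd⁴/(8D³k) = (77.9×10³)(1.38⁴)/(8·18.8³·0.33) = 16.11 → N_a = 16
Actual rate k = Gd⁴/(8D³·16) = 0.33218 N/mm
Working load F = kδ = 0.33218·48 = 15.945 N
C = 18.8/1.38 = 13.6232; K_W = (4C−1)/(4C−4)+0.615/C = 1.1046
τ_max = K_W·8FD/(πd³) = 1.1046·290.45 = 320.82 MPa
τ_max ≤ 338 MPa → acceptable

(a) 16 coils; (b) YES, τ_max = 321 MPa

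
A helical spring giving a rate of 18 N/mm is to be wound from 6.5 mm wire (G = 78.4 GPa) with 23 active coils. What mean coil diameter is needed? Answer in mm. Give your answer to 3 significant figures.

34.8 mm

D = (Gd⁴/(8N_a·k))^(1/3) = (78.4×10³·6.5⁴/(8·23·18))^(1/3)
  = (42255.1)^(1/3) = 34.8305 mm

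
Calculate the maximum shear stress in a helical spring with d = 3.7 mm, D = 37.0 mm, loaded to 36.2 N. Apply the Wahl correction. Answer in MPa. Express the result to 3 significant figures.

Spring index C = D/d = 37.0/3.7 = 10.0000
K_W = (4C−1)/(4C−4) + 0.615/C = 39.000/36.000 + 0.0615 = 1.1448
τ₀ = 8FD/(πd³) = 8·36.2·37.0/(π·3.7³) = 10715.2/159.13 = 67.336 MPa
τ_max = K·τ₀ = 1.1448 × 67.336 = 77.088 MPa

77.1 MPa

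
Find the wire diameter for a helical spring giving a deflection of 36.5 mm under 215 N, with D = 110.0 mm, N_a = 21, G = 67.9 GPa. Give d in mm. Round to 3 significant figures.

11.8 mm

Required rate k = F/δ = 215/36.5 = 5.8904 N/mm
d = (8D³N_a·k / G)^(1/4) = (8·110.0³·21·5.8904 / (67.9×10³))^0.25
  = (19398)^0.25 = 11.8016 mm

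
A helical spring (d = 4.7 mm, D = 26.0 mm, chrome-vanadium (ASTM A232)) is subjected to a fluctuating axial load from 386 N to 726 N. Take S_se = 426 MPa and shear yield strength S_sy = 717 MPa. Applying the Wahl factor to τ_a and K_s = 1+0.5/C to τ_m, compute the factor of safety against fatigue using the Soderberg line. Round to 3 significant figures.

C = D/d = 26.0/4.7 = 5.5319; K_W = (4C−1)/(4C−4)+0.615/C = 1.2767; K_s = 1+0.5/C = 1.0904
F_a = (F_max−F_min)/2 = 170 N; F_m = (F_max+F_min)/2 = 556 N
τ_a = K_W·8F_aD/(πd³) = 1.2767 × 108.41 = 138.4 MPa
τ_m = K_s·8F_mD/(πd³) = 1.0904 × 354.56 = 386.61 MPa
Soderberg: 1/n_f = τ_a/S_se + τ_m/S_sy = 138.4/426 + 386.61/717 = 0.32489 + 0.53921 = 0.8641
n_f = 1/0.8641 = 1.157

1.16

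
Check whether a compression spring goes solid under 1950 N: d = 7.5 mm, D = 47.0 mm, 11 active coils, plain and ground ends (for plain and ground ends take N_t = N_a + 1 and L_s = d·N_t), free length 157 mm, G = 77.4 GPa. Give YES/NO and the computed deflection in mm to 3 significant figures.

k = Gd⁴/(8D³N_a) = (77.4×10³)(7.5⁴)/(8·47.0³·11) = 26.805 N/mm
N_t = 12; L_s = 7.5·12 = 90 mm; δ_solid = L₀ − L_s = 157 − 90 = 67 mm
δ = F/k = 1950/26.805 = 72.749 mm
δ ≥ δ_solid → spring goes solid

YES, δ = 72.7 mm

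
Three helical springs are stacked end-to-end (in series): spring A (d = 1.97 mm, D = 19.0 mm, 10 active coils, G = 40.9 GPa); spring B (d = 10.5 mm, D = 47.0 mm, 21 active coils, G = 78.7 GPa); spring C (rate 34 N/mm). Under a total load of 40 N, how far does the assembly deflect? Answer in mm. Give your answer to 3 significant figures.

37.5 mm

k_A = Gd⁴/(8D³N_a) = (40.9×10³)(1.97⁴)/(8·19.0³·10) = 1.1226 N/mm
k_B = Gd⁴/(8D³N_a) = (78.7×10³)(10.5⁴)/(8·47.0³·21) = 54.844 N/mm
Series: 1/k_eq = 1/1.1226 + 1/54.844 + 1/34 = 0.93841; k_eq = 1.0656 N/mm
δ = F/k_eq = 40/1.0656 = 37.536 mm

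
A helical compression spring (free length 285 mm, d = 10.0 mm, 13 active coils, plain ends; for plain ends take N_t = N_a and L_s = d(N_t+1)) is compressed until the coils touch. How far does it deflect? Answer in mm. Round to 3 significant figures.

N_t = 13; L_s = 10.0·14 = 140 mm
δ_solid = L₀ − L_s = 285 − 140 = 145 mm

145 mm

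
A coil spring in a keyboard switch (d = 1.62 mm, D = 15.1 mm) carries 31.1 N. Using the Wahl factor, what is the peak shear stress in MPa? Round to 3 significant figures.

325 MPa

Spring index C = D/d = 15.1/1.62 = 9.3210
K_W = (4C−1)/(4C−4) + 0.615/C = 36.284/33.284 + 0.0660 = 1.1561
τ₀ = 8FD/(πd³) = 8·31.1·15.1/(π·1.62³) = 3756.88/13.357 = 281.28 MPa
τ_max = K·τ₀ = 1.1561 × 281.28 = 325.19 MPa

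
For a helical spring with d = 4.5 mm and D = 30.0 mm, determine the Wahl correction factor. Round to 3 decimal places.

1.225

C = D/d = 30.0/4.5 = 6.6667
K_W = (4C−1)/(4C−4) + 0.615/C = 25.667/22.667 + 0.0922 = 1.2246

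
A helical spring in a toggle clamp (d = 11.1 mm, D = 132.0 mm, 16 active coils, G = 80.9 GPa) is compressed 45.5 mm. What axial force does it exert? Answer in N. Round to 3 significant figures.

k = Gd⁴/(8D³N_a) = (80.9×10³)(11.1⁴)/(8·132.0³·16) = 4.1717 N/mm
F = k·δ = 4.1717 × 45.5 = 189.81 N

190 N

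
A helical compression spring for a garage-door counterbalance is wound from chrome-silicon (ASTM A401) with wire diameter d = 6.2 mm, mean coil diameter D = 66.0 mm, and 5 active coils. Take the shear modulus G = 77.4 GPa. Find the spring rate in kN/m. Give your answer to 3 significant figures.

k = Gd⁴/(8D³N_a) = (77.4×10³ × 6.2⁴) / (8 × 66.0³ × 5)
  = 1.14369e+08 / 1.14998e+07 = 9.9453 N/mm

9.95 kN/m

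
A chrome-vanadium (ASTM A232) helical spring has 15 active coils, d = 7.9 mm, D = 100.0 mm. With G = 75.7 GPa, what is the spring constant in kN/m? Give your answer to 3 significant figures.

k = Gd⁴/(8D³N_a) = (75.7×10³ × 7.9⁴) / (8 × 100.0³ × 15)
  = 2.94852e+08 / 1.2e+08 = 2.4571 N/mm

2.46 kN/m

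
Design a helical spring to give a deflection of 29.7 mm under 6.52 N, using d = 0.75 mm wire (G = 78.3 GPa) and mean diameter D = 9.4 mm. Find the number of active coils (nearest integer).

Required rate k = F/δ = 6.52/29.7 = 0.21953 N/mm
N_a = Gd⁴/(8D³k) = (78.3×10³ × 0.75⁴)/(8 × 9.4³ × 0.21953)
    = 24774.6 / 1458.7 = 16.98 → 17 coils

17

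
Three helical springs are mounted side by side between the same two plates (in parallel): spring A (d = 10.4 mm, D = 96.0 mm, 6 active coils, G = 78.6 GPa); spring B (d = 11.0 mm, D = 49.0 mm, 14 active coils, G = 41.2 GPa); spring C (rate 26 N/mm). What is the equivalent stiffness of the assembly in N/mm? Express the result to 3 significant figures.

k_A = Gd⁴/(8D³N_a) = (78.6×10³)(10.4⁴)/(8·96.0³·6) = 21.652 N/mm
k_B = Gd⁴/(8D³N_a) = (41.2×10³)(11.0⁴)/(8·49.0³·14) = 45.779 N/mm
Parallel: k_eq = 21.652 + 45.779 + 26 = 93.431 N/mm

93.4 N/mm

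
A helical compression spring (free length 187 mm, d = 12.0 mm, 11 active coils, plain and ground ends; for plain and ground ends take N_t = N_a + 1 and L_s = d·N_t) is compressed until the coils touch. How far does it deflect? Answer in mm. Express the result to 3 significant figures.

43.0 mm

N_t = 12; L_s = 12.0·12 = 144 mm
δ_solid = L₀ − L_s = 187 − 144 = 43 mm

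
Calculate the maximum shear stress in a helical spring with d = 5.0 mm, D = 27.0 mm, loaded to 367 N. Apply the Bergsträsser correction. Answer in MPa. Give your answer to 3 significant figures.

256 MPa

Spring index C = D/d = 27.0/5.0 = 5.4000
K_B = (4C+2)/(4C−3) = 23.600/18.600 = 1.2688
τ₀ = 8FD/(πd³) = 8·367·27.0/(π·5.0³) = 79272/392.7 = 201.86 MPa
τ_max = K·τ₀ = 1.2688 × 201.86 = 256.13 MPa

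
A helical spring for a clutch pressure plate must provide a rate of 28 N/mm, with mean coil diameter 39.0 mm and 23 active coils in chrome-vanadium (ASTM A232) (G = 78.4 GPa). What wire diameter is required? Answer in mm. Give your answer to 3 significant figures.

d = (8D³N_a·k / G)^(1/4) = (8·39.0³·23·28 / (78.4×10³))^0.25
  = (3898.1)^0.25 = 7.9016 mm

7.90 mm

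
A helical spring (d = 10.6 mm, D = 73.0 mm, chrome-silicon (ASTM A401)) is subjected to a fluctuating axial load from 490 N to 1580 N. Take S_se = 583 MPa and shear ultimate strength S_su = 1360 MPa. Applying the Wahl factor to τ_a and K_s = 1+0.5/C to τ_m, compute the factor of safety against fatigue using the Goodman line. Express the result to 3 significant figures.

3.28

C = D/d = 73.0/10.6 = 6.8868; K_W = (4C−1)/(4C−4)+0.615/C = 1.2167; K_s = 1+0.5/C = 1.0726
F_a = (F_max−F_min)/2 = 545 N; F_m = (F_max+F_min)/2 = 1035 N
τ_a = K_W·8F_aD/(πd³) = 1.2167 × 85.063 = 103.5 MPa
τ_m = K_s·8F_mD/(πd³) = 1.0726 × 161.54 = 173.27 MPa
Goodman: 1/n_f = τ_a/S_se + τ_m/S_su = 103.5/583 + 173.27/1360 = 0.17752 + 0.12740 = 0.30493
n_f = 1/0.30493 = 3.279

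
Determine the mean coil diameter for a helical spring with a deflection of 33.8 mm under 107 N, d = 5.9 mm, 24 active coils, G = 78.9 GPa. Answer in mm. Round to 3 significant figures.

Required rate k = F/δ = 107/33.8 = 3.1657 N/mm
D = (Gd⁴/(8N_a·k))^(1/3) = (78.9×10³·5.9⁴/(8·24·3.1657))^(1/3)
  = (157296)^(1/3) = 53.9808 mm

54.0 mm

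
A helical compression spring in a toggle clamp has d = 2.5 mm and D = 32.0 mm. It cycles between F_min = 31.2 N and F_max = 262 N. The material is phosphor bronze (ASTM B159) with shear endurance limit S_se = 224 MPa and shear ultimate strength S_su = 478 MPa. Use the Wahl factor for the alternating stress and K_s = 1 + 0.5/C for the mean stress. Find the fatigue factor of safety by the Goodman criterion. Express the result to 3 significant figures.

0.215

C = D/d = 32.0/2.5 = 12.8000; K_W = (4C−1)/(4C−4)+0.615/C = 1.1116; K_s = 1+0.5/C = 1.0391
F_a = (F_max−F_min)/2 = 115.4 N; F_m = (F_max+F_min)/2 = 146.6 N
τ_a = K_W·8F_aD/(πd³) = 1.1116 × 601.83 = 669 MPa
τ_m = K_s·8F_mD/(πd³) = 1.0391 × 764.55 = 794.41 MPa
Goodman: 1/n_f = τ_a/S_se + τ_m/S_su = 669/224 + 794.41/478 = 2.98661 + 1.66195 = 4.6486
n_f = 1/4.6486 = 0.2151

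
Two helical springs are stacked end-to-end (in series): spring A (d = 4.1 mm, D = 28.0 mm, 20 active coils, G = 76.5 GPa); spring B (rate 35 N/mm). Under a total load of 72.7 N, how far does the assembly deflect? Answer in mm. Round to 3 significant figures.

13.9 mm

k_A = Gd⁴/(8D³N_a) = (76.5×10³)(4.1⁴)/(8·28.0³·20) = 6.1546 N/mm
Series: 1/k_eq = 1/6.1546 + 1/35 = 0.19105; k_eq = 5.2342 N/mm
δ = F/k_eq = 72.7/5.2342 = 13.889 mm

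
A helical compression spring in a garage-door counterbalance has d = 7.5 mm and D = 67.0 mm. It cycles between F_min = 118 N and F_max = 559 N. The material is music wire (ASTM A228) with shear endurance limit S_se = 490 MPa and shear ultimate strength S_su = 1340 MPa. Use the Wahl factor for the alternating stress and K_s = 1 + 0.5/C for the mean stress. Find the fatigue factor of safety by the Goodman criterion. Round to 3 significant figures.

C = D/d = 67.0/7.5 = 8.9333; K_W = (4C−1)/(4C−4)+0.615/C = 1.1634; K_s = 1+0.5/C = 1.0560
F_a = (F_max−F_min)/2 = 220.5 N; F_m = (F_max+F_min)/2 = 338.5 N
τ_a = K_W·8F_aD/(πd³) = 1.1634 × 89.174 = 103.74 MPa
τ_m = K_s·8F_mD/(πd³) = 1.0560 × 136.9 = 144.56 MPa
Goodman: 1/n_f = τ_a/S_se + τ_m/S_su = 103.74/490 + 144.56/1340 = 0.21172 + 0.10788 = 0.3196
n_f = 1/0.3196 = 3.129

3.13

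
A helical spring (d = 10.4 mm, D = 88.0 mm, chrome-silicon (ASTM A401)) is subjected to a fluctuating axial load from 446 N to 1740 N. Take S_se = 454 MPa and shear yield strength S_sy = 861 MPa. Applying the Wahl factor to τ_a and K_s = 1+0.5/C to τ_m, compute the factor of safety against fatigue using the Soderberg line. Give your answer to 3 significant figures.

1.66

C = D/d = 88.0/10.4 = 8.4615; K_W = (4C−1)/(4C−4)+0.615/C = 1.1732; K_s = 1+0.5/C = 1.0591
F_a = (F_max−F_min)/2 = 647 N; F_m = (F_max+F_min)/2 = 1093 N
τ_a = K_W·8F_aD/(πd³) = 1.1732 × 128.89 = 151.22 MPa
τ_m = K_s·8F_mD/(πd³) = 1.0591 × 217.74 = 230.61 MPa
Soderberg: 1/n_f = τ_a/S_se + τ_m/S_sy = 151.22/454 + 230.61/861 = 0.33308 + 0.26784 = 0.60091
n_f = 1/0.60091 = 1.664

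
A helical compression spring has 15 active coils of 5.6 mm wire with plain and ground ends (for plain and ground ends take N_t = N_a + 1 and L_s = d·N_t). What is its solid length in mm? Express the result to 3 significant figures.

89.6 mm

plain and ground ends: N_t = N_a + 1 = 15 + 1 = 16
L_s = d·N_t = 5.6 × 16 = 89.6 mm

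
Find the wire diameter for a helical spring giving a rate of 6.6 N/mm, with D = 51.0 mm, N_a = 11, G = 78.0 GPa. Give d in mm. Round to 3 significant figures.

5.61 mm

d = (8D³N_a·k / G)^(1/4) = (8·51.0³·11·6.6 / (78.0×10³))^0.25
  = (987.74)^0.25 = 5.6061 mm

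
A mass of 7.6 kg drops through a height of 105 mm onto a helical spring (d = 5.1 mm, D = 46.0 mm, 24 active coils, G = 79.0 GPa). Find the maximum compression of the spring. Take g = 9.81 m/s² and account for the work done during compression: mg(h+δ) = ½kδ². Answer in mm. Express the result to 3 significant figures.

k = Gd⁴/(8D³N_a) = (79.0×10³)(5.1⁴)/(8·46.0³·24) = 2.8598 N/mm
W = mg = 7.6 × 9.81 = 74.556 N
½kδ² − Wδ − Wh = 0 → δ = (W + √(W² + 2kWh))/k
δ = (74.556 + √(5558.6 + 44774.9))/2.8598 = (74.556 + 224.35)/2.8598 = 104.52 mm

105 mm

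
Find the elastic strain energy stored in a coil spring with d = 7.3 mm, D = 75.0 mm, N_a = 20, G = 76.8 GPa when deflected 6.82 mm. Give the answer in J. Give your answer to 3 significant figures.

0.0751 J

k = Gd⁴/(8D³N_a) = (76.8×10³)(7.3⁴)/(8·75.0³·20) = 3.2311 N/mm
U = ½kδ² = 0.5 × 3.2311 × 6.82² = 75.143 N·mm = 0.075143 J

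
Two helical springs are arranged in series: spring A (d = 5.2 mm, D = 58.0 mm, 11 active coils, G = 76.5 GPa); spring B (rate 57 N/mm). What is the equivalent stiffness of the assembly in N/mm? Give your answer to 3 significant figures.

3.08 N/mm

k_A = Gd⁴/(8D³N_a) = (76.5×10³)(5.2⁴)/(8·58.0³·11) = 3.2577 N/mm
Series: 1/k_eq = 1/3.2577 + 1/57 = 0.32451; k_eq = 3.0816 N/mm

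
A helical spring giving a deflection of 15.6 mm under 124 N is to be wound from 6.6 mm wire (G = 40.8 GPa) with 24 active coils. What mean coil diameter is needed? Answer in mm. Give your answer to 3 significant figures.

Required rate k = F/δ = 124/15.6 = 7.9487 N/mm
D = (Gd⁴/(8N_a·k))^(1/3) = (40.8×10³·6.6⁴/(8·24·7.9487))^(1/3)
  = (50726.8)^(1/3) = 37.0180 mm

37.0 mm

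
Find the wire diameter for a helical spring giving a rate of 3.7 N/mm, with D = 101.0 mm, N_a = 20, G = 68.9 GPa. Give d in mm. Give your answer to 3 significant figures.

d = (8D³N_a·k / G)^(1/4) = (8·101.0³·20·3.7 / (68.9×10³))^0.25
  = (8852.5)^0.25 = 9.6999 mm

9.70 mm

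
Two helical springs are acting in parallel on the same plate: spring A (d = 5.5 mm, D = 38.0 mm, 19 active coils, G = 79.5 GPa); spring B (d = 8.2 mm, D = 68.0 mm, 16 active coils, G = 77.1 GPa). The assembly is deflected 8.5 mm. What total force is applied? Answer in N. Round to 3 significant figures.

k_A = Gd⁴/(8D³N_a) = (79.5×10³)(5.5⁴)/(8·38.0³·19) = 8.7221 N/mm
k_B = Gd⁴/(8D³N_a) = (77.1×10³)(8.2⁴)/(8·68.0³·16) = 8.6611 N/mm
Parallel: k_eq = 8.7221 + 8.6611 = 17.383 N/mm
F = k_eq·δ = 17.383·8.5 = 147.76 N

148 N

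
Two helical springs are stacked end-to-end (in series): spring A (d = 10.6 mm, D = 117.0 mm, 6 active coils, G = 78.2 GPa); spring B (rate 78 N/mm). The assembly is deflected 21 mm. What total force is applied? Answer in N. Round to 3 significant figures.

k_A = Gd⁴/(8D³N_a) = (78.2×10³)(10.6⁴)/(8·117.0³·6) = 12.842 N/mm
Series: 1/k_eq = 1/12.842 + 1/78 = 0.09069; k_eq = 11.027 N/mm
F = k_eq·δ = 11.027·21 = 231.56 N

232 N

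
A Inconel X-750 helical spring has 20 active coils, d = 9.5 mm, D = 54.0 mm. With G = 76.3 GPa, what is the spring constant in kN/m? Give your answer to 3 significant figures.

24.7 kN/m

k = Gd⁴/(8D³N_a) = (76.3×10³ × 9.5⁴) / (8 × 54.0³ × 20)
  = 6.21468e+08 / 2.51942e+07 = 24.667 N/mm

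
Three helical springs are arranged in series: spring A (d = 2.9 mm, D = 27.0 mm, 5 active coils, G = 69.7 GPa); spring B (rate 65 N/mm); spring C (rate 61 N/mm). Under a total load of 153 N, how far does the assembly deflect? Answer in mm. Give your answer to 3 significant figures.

k_A = Gd⁴/(8D³N_a) = (69.7×10³)(2.9⁴)/(8·27.0³·5) = 6.2614 N/mm
Series: 1/k_eq = 1/6.2614 + 1/65 + 1/61 = 0.19149; k_eq = 5.2223 N/mm
δ = F/k_eq = 153/5.2223 = 29.297 mm

29.3 mm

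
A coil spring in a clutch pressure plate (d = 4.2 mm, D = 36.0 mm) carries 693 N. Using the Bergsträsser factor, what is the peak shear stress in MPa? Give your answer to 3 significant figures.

Spring index C = D/d = 36.0/4.2 = 8.5714
K_B = (4C+2)/(4C−3) = 36.286/31.286 = 1.1598
τ₀ = 8FD/(πd³) = 8·693·36.0/(π·4.2³) = 199584/232.75 = 857.49 MPa
τ_max = K·τ₀ = 1.1598 × 857.49 = 994.53 MPa

995 MPa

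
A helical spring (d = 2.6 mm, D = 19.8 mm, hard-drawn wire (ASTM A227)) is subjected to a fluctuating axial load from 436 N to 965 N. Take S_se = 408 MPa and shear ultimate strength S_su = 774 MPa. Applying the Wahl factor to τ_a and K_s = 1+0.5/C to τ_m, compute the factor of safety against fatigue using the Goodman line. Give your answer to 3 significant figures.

0.201

C = D/d = 19.8/2.6 = 7.6154; K_W = (4C−1)/(4C−4)+0.615/C = 1.1941; K_s = 1+0.5/C = 1.0657
F_a = (F_max−F_min)/2 = 264.5 N; F_m = (F_max+F_min)/2 = 700.5 N
τ_a = K_W·8F_aD/(πd³) = 1.1941 × 758.77 = 906.07 MPa
τ_m = K_s·8F_mD/(πd³) = 1.0657 × 2009.5 = 2141.5 MPa
Goodman: 1/n_f = τ_a/S_se + τ_m/S_su = 906.07/408 + 2141.5/774 = 2.22076 + 2.76675 = 4.9875
n_f = 1/4.9875 = 0.2005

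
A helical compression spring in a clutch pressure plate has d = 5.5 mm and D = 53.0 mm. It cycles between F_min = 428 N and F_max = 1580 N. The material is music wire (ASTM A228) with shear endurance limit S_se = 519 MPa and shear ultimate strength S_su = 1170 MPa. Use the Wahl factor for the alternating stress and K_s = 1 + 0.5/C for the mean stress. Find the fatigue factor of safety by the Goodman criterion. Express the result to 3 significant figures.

0.566

C = D/d = 53.0/5.5 = 9.6364; K_W = (4C−1)/(4C−4)+0.615/C = 1.1507; K_s = 1+0.5/C = 1.0519
F_a = (F_max−F_min)/2 = 576 N; F_m = (F_max+F_min)/2 = 1004 N
τ_a = K_W·8F_aD/(πd³) = 1.1507 × 467.25 = 537.65 MPa
τ_m = K_s·8F_mD/(πd³) = 1.0519 × 814.44 = 856.7 MPa
Goodman: 1/n_f = τ_a/S_se + τ_m/S_su = 537.65/519 + 856.7/1170 = 1.03593 + 0.73223 = 1.7682
n_f = 1/1.7682 = 0.5656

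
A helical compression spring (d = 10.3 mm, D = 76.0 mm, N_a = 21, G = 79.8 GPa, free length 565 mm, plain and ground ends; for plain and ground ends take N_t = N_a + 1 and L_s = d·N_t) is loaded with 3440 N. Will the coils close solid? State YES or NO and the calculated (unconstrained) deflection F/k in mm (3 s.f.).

k = Gd⁴/(8D³N_a) = (79.8×10³)(10.3⁴)/(8·76.0³·21) = 12.179 N/mm
N_t = 22; L_s = 10.3·22 = 226.6 mm; δ_solid = L₀ − L_s = 565 − 226.6 = 338.4 mm
δ = F/k = 3440/12.179 = 282.46 mm
δ < δ_solid → spring does not go solid

NO, δ = 282 mm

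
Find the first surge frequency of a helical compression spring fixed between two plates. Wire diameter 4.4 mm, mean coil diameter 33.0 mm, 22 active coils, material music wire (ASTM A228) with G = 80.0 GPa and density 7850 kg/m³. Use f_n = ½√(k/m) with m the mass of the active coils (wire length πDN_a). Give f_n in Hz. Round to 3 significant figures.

66.0 Hz

k = Gd⁴/(8D³N_a) = (80.0×10³)(4.4⁴)/(8·33.0³·22) = 4.7407 N/mm = 4740.7 N/m
Wire length L = πDN_a = π·33.0·22 = 2280.8 mm
m = ρ·(πd²/4)·L = 7850 × 15.205×10⁻⁶ m² × 2.2808 m = 0.27224 kg
f_n = ½√(k/m) = 0.5·√(4740.7/0.27224) = 0.5·√(17414) = 65.981 Hz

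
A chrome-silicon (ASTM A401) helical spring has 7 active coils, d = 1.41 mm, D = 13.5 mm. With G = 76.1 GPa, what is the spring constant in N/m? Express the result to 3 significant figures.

2180 N/m

k = Gd⁴/(8D³N_a) = (76.1×10³ × 1.41⁴) / (8 × 13.5³ × 7)
  = 300788 / 137781 = 2.1831 N/mm = 2183.1 N/m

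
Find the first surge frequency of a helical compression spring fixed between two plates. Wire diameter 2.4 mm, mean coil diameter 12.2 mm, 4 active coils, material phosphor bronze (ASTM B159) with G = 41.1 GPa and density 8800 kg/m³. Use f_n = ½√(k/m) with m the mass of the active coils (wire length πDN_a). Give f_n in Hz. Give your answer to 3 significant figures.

k = Gd⁴/(8D³N_a) = (41.1×10³)(2.4⁴)/(8·12.2³·4) = 23.467 N/mm = 23467 N/m
Wire length L = πDN_a = π·12.2·4 = 153.31 mm
m = ρ·(πd²/4)·L = 8800 × 4.5239×10⁻⁶ m² × 0.15331 m = 0.0061033 kg
f_n = ½√(k/m) = 0.5·√(23467/0.0061033) = 0.5·√(3.845e+06) = 980.43 Hz

980 Hz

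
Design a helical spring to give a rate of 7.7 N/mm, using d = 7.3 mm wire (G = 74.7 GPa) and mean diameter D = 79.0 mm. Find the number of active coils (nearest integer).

N_a = Gd⁴/(8D³k) = (74.7×10³ × 7.3⁴)/(8 × 79.0³ × 7.7)
    = 2.12135e+08 / 3.03712e+07 = 6.985 → 7 coils

7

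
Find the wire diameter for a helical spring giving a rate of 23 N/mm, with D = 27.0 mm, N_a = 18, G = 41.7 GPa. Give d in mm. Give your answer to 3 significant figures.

d = (8D³N_a·k / G)^(1/4) = (8·27.0³·18·23 / (41.7×10³))^0.25
  = (1563.3)^0.25 = 6.2880 mm

6.29 mm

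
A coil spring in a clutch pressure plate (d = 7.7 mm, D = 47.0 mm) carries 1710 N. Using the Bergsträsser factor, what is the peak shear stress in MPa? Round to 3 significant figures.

553 MPa

Spring index C = D/d = 47.0/7.7 = 6.1039
K_B = (4C+2)/(4C−3) = 26.416/21.416 = 1.2335
τ₀ = 8FD/(πd³) = 8·1710·47.0/(π·7.7³) = 642960/1434.2 = 448.29 MPa
τ_max = K·τ₀ = 1.2335 × 448.29 = 552.96 MPa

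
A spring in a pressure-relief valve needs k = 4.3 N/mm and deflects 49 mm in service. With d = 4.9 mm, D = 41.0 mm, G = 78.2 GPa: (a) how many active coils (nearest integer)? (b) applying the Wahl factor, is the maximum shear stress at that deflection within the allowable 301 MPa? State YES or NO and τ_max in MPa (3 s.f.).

N_a = Gd⁴/(8D³k) = (78.2×10³)(4.9⁴)/(8·41.0³·4.3) = 19.01 → N_a = 19
Actual rate k = Gd⁴/(8D³·19) = 4.3032 N/mm
Working load F = kδ = 4.3032·49 = 210.86 N
C = 41.0/4.9 = 8.3673; K_W = (4C−1)/(4C−4)+0.615/C = 1.1753
τ_max = K_W·8FD/(πd³) = 1.1753·187.12 = 219.93 MPa
τ_max ≤ 301 MPa → acceptable

(a) 19 coils; (b) YES, τ_max = 220 MPa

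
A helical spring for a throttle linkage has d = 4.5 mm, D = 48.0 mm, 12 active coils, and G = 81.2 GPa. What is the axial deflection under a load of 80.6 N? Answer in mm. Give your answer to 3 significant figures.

25.7 mm

k = Gd⁴/(8D³N_a) = (81.2×10³)(4.5⁴)/(8·48.0³·12) = 3.1363 N/mm
δ = F/k = 80.6 / 3.1363 = 25.699 mm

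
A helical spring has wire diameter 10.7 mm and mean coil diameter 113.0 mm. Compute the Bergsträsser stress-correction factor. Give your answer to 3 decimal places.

C = D/d = 113.0/10.7 = 10.5607
K_B = (4C+2)/(4C−3) = 44.243/39.243 = 1.1274

1.127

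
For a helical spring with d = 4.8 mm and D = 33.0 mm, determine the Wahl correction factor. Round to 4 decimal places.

C = D/d = 33.0/4.8 = 6.8750
K_W = (4C−1)/(4C−4) + 0.615/C = 26.500/23.500 + 0.0895 = 1.2171

1.2171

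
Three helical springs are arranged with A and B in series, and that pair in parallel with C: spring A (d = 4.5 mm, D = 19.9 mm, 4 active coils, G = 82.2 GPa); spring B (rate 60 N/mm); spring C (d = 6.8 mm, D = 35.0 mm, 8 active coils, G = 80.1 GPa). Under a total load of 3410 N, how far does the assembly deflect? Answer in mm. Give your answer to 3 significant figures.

k_A = Gd⁴/(8D³N_a) = (82.2×10³)(4.5⁴)/(8·19.9³·4) = 133.66 N/mm
k_C = Gd⁴/(8D³N_a) = (80.1×10³)(6.8⁴)/(8·35.0³·8) = 62.414 N/mm
Springs A,B series: k_AB = 1/(1/133.66+1/60) = 41.411 N/mm; parallel with C: k_eq = 41.411+62.414 = 103.83 N/mm
δ = F/k_eq = 3410/103.83 = 32.844 mm

32.8 mm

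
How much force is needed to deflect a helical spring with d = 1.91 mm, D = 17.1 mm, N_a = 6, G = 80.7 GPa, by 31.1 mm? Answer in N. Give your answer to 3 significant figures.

k = Gd⁴/(8D³N_a) = (80.7×10³)(1.91⁴)/(8·17.1³·6) = 4.4748 N/mm
F = k·δ = 4.4748 × 31.1 = 139.17 N

139 N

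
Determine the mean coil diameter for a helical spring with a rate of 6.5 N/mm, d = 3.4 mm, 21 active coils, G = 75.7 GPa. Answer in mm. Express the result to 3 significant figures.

D = (Gd⁴/(8N_a·k))^(1/3) = (75.7×10³·3.4⁴/(8·21·6.5))^(1/3)
  = (9263.79)^(1/3) = 21.0021 mm

21.0 mm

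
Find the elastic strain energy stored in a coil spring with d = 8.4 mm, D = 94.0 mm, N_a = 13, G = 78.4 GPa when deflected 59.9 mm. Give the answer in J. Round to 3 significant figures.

k = Gd⁴/(8D³N_a) = (78.4×10³)(8.4⁴)/(8·94.0³·13) = 4.5187 N/mm
U = ½kδ² = 0.5 × 4.5187 × 59.9² = 8106.6 N·mm = 8.1066 J

8.11 J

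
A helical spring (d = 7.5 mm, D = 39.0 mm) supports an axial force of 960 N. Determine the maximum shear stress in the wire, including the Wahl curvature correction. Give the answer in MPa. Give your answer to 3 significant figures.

293 MPa

Spring index C = D/d = 39.0/7.5 = 5.2000
K_W = (4C−1)/(4C−4) + 0.615/C = 19.800/16.800 + 0.1183 = 1.2968
τ₀ = 8FD/(πd³) = 8·960·39.0/(π·7.5³) = 299520/1325.4 = 225.99 MPa
τ_max = K·τ₀ = 1.2968 × 225.99 = 293.08 MPa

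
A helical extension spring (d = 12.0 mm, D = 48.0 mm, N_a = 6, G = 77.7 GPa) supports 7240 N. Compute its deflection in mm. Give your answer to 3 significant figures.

k = Gd⁴/(8D³N_a) = (77.7×10³)(12.0⁴)/(8·48.0³·6) = 303.52 N/mm
δ = F/k = 7240 / 303.52 = 23.854 mm

23.9 mm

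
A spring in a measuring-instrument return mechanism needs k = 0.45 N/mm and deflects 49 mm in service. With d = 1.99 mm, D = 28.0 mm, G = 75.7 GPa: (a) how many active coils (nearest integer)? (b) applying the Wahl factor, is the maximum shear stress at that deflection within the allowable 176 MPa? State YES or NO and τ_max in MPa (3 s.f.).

(a) 15 coils; (b) NO, τ_max = 220 MPa

N_a = Gd⁴/(8D³k) = (75.7×10³)(1.99⁴)/(8·28.0³·0.45) = 15.02 → N_a = 15
Actual rate k = Gd⁴/(8D³·15) = 0.45066 N/mm
Working load F = kδ = 0.45066·49 = 22.083 N
C = 28.0/1.99 = 14.0704; K_W = (4C−1)/(4C−4)+0.615/C = 1.1011
τ_max = K_W·8FD/(πd³) = 1.1011·199.8 = 219.99 MPa
τ_max > 176 MPa → exceeds allowable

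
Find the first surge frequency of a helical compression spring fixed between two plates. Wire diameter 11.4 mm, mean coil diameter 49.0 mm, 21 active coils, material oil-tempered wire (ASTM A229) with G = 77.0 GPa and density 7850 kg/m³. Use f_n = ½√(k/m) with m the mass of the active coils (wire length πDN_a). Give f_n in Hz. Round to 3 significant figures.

79.7 Hz

k = Gd⁴/(8D³N_a) = (77.0×10³)(11.4⁴)/(8·49.0³·21) = 65.798 N/mm = 65798 N/m
Wire length L = πDN_a = π·49.0·21 = 3232.7 mm
m = ρ·(πd²/4)·L = 7850 × 102.07×10⁻⁶ m² × 3.2327 m = 2.5902 kg
f_n = ½√(k/m) = 0.5·√(65798/2.5902) = 0.5·√(25403) = 79.691 Hz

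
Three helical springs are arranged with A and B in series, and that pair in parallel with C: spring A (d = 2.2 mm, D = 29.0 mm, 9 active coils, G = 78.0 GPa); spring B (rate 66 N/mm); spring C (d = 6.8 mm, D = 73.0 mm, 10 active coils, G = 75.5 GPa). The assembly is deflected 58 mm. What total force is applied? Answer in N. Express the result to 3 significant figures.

360 N

k_A = Gd⁴/(8D³N_a) = (78.0×10³)(2.2⁴)/(8·29.0³·9) = 1.0405 N/mm
k_C = Gd⁴/(8D³N_a) = (75.5×10³)(6.8⁴)/(8·73.0³·10) = 5.1871 N/mm
Springs A,B series: k_AB = 1/(1/1.0405+1/66) = 1.0244 N/mm; parallel with C: k_eq = 1.0244+5.1871 = 6.2115 N/mm
F = k_eq·δ = 6.2115·58 = 360.27 N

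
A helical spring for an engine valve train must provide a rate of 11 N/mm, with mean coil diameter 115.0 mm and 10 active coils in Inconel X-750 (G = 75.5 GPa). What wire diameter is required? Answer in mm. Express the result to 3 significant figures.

11.5 mm

d = (8D³N_a·k / G)^(1/4) = (8·115.0³·10·11 / (75.5×10³))^0.25
  = (17727)^0.25 = 11.5387 mm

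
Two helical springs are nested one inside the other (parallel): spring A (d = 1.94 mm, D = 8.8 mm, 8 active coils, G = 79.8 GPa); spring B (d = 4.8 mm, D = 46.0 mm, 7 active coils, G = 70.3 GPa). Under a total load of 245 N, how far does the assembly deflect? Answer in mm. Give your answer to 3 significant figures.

7.48 mm

k_A = Gd⁴/(8D³N_a) = (79.8×10³)(1.94⁴)/(8·8.8³·8) = 25.917 N/mm
k_B = Gd⁴/(8D³N_a) = (70.3×10³)(4.8⁴)/(8·46.0³·7) = 6.8463 N/mm
Parallel: k_eq = 25.917 + 6.8463 = 32.763 N/mm
δ = F/k_eq = 245/32.763 = 7.4779 mm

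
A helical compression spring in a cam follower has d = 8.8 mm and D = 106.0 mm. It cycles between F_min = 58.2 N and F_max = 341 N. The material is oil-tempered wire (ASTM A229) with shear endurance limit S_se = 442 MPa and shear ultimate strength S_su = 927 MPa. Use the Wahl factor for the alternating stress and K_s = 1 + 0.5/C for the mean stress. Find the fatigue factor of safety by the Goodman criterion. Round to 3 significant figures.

C = D/d = 106.0/8.8 = 12.0455; K_W = (4C−1)/(4C−4)+0.615/C = 1.1190; K_s = 1+0.5/C = 1.0415
F_a = (F_max−F_min)/2 = 141.4 N; F_m = (F_max+F_min)/2 = 199.6 N
τ_a = K_W·8F_aD/(πd³) = 1.1190 × 56.008 = 62.67 MPa
τ_m = K_s·8F_mD/(πd³) = 1.0415 × 79.06 = 82.342 MPa
Goodman: 1/n_f = τ_a/S_se + τ_m/S_su = 62.67/442 + 82.342/927 = 0.14179 + 0.08883 = 0.23061
n_f = 1/0.23061 = 4.336

4.34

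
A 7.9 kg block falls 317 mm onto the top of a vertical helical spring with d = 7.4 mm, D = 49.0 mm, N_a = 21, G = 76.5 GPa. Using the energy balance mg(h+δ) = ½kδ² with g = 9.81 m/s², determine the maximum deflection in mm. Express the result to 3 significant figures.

72.1 mm

k = Gd⁴/(8D³N_a) = (76.5×10³)(7.4⁴)/(8·49.0³·21) = 11.606 N/mm
W = mg = 7.9 × 9.81 = 77.499 N
½kδ² − Wδ − Wh = 0 → δ = (W + √(W² + 2kWh))/k
δ = (77.499 + √(6006.1 + 570264))/11.606 = (77.499 + 759.12)/11.606 = 72.084 mm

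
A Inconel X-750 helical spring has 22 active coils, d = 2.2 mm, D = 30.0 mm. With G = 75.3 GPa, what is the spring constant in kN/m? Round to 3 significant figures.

k = Gd⁴/(8D³N_a) = (75.3×10³ × 2.2⁴) / (8 × 30.0³ × 22)
  = 1.76395e+06 / 4.752e+06 = 0.3712 N/mm

0.371 kN/m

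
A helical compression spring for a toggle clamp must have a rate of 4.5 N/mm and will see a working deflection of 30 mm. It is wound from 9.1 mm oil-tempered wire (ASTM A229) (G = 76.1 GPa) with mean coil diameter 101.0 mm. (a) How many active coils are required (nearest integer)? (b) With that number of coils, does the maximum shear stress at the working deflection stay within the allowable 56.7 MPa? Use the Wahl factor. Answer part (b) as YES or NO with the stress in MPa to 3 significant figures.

N_a = Gd⁴/(8D³k) = (76.1×10³)(9.1⁴)/(8·101.0³·4.5) = 14.07 → N_a = 14
Actual rate k = Gd⁴/(8D³·14) = 4.5224 N/mm
Working load F = kδ = 4.5224·30 = 135.67 N
C = 101.0/9.1 = 11.0989; K_W = (4C−1)/(4C−4)+0.615/C = 1.1297
τ_max = K_W·8FD/(πd³) = 1.1297·46.305 = 52.31 MPa
τ_max ≤ 56.7 MPa → acceptable

(a) 14 coils; (b) YES, τ_max = 52.3 MPa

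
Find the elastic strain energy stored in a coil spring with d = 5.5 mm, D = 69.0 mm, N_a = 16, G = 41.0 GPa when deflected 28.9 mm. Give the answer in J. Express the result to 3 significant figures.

k = Gd⁴/(8D³N_a) = (41.0×10³)(5.5⁴)/(8·69.0³·16) = 0.89223 N/mm
U = ½kδ² = 0.5 × 0.89223 × 28.9² = 372.6 N·mm = 0.3726 J

0.373 J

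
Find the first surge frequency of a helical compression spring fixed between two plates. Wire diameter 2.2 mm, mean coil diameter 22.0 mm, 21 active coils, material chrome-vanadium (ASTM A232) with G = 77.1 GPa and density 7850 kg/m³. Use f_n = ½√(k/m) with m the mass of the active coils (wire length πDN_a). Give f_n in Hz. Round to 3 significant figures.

k = Gd⁴/(8D³N_a) = (77.1×10³)(2.2⁴)/(8·22.0³·21) = 1.0096 N/mm = 1009.6 N/m
Wire length L = πDN_a = π·22.0·21 = 1451.4 mm
m = ρ·(πd²/4)·L = 7850 × 3.8013×10⁻⁶ m² × 1.4514 m = 0.043311 kg
f_n = ½√(k/m) = 0.5·√(1009.6/0.043311) = 0.5·√(23312) = 76.341 Hz

76.3 Hz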